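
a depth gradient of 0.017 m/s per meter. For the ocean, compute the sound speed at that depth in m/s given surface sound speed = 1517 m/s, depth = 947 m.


c = 1517 + 0.017 * 947 = 1533.099

1533.099 m/s


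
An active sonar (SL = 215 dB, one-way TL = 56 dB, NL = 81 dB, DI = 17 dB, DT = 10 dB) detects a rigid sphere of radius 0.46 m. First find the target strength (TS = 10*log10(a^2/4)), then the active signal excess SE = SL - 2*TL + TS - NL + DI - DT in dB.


Step 1: TS = 10*log10(0.46^2/4) = -12.77 dB
Step 2: SE = SL - 2*TL + TS - NL + DI - DT = 215 - 2*56 + (-12.77) - 81 + 17 - 10 = 16.23

16.23 dB


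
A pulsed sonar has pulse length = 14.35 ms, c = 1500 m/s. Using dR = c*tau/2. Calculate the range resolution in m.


10.7625 m


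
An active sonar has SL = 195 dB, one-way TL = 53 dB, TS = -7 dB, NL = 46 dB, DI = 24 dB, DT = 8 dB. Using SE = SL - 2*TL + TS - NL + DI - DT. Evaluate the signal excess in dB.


SE = SL - 2*TL + TS - NL + DI - DT = 195 - 2*53 + (-7) - 46 + 24 - 8 = 52

52 dB


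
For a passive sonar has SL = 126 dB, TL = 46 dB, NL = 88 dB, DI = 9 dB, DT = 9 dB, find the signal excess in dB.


SE = SL - TL - NL + DI - DT = 126 - 46 - 88 + 9 - 9 = -8

-8 dB


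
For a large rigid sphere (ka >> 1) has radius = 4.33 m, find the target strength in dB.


TS = 10*log10(4.33^2 / 4) = 10*log10(4.687225) = 6.71

6.71 dB


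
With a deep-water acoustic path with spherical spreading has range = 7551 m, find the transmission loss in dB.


77.56 dB


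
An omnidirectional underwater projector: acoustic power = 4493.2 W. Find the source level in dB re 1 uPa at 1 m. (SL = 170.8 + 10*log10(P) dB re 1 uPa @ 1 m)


SL = 170.8 + 10*log10(4493.2) = 170.8 + 36.53 = 207.33

207.33 dB


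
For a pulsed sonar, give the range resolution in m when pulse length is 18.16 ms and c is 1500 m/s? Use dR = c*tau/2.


dR = c*tau/2 = 1500 * 18.16e-3 / 2 = 13.62

13.62 m


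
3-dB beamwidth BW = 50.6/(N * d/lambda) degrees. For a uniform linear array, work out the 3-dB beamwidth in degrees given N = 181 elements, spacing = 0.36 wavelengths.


0.78 deg


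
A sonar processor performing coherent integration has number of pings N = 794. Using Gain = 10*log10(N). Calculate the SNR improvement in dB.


Gain = 10*log10(794) = 29.0

29.0 dB


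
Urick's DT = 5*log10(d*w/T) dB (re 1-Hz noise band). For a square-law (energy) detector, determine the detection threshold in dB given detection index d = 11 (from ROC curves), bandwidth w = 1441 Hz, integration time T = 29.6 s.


DT = 5*log10(d*w/T) = 5*log10(11 * 1441 / 29.6) = 5*log10(535.51) = 13.64

13.64 dB


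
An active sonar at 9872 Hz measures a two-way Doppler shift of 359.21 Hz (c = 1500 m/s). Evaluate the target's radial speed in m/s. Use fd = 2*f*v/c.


From fd = 2*f*v/c, v = c*fd/(2*f) = 1500 * 359.21 / (2*9872) = 27.29

27.29 m/s


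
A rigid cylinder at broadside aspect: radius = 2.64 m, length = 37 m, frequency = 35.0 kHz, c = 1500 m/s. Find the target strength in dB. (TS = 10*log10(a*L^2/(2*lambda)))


lambda = 1500/35000 = 0.04286 m
TS = 10*log10(2.64*37^2/(2*0.04286)) = 46.25

46.25 dB


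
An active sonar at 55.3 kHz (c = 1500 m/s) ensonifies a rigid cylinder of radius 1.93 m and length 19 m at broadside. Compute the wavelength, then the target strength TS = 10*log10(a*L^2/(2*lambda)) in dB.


Step 1: lambda = c/f = 1500/55300 = 0.02712 m
Step 2: TS = 10*log10(a*L^2/(2*lambda)) = 10*log10(1.93*19^2/(2*0.02712)) = 41.09

41.09 dB


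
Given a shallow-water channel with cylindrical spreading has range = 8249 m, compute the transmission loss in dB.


TL = 10*log10(8249) = 39.16

39.16 dB


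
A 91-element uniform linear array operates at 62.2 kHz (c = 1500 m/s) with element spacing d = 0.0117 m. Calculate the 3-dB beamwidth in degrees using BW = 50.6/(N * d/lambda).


1.15 deg


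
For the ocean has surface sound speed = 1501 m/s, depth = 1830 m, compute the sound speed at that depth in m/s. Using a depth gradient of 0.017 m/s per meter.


c = 1501 + 0.017 * 1830 = 1532.11

1532.11 m/s


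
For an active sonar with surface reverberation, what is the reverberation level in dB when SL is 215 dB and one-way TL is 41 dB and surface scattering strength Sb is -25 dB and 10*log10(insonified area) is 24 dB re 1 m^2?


RL = SL - 2*TL + Sb + 10*log10(A) = 215 - 2*41 + (-25) + 24 = 132

132 dB


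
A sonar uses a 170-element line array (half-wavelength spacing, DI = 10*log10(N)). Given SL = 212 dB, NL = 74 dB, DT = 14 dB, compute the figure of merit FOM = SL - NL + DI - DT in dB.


Step 1: DI = 10*log10(170) = 22.3 dB
Step 2: FOM = SL - NL + DI - DT = 212 - 74 + 22.3 - 14 = 146.3

146.3 dB


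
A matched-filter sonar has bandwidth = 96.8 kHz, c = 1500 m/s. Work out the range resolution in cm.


dR = c/(2*BW) = 1500 / (2 * 96.8e3) = 0.0077 m = 0.77 cm

0.77 cm


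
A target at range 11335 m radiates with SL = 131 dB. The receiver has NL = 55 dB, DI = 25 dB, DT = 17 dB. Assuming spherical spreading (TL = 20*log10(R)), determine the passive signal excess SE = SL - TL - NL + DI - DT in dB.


Step 1: TL = 20*log10(11335) = 81.09 dB
Step 2: SE = 131 - 81.09 - 55 + 25 - 17 = 2.91

2.91 dB


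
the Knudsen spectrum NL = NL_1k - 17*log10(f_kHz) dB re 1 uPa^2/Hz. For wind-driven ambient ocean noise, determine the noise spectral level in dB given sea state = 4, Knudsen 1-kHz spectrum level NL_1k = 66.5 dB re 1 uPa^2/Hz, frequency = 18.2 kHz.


NL = NL_1k - 17*log10(f_kHz) = 66.5 - 17*log10(18.2) = 66.5 - (21.42) = 45.08

45.08 dB


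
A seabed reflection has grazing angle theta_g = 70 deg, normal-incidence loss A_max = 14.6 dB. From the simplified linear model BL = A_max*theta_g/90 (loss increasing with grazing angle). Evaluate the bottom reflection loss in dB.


BL = A_max * theta_g / 90 = 14.6 * 70 / 90 = 11.36

11.36 dB


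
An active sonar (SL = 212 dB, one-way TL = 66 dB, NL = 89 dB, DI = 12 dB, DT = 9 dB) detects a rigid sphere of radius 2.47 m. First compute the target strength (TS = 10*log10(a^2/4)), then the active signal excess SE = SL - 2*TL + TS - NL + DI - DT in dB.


Step 1: TS = 10*log10(2.47^2/4) = 1.83 dB
Step 2: SE = SL - 2*TL + TS - NL + DI - DT = 212 - 2*66 + (1.83) - 89 + 12 - 9 = -4.17

-4.17 dB


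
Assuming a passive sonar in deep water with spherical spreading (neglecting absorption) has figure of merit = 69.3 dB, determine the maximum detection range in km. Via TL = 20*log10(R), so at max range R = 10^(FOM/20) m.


At max range FOM = TL, so 20*log10(R) = 69.3
R = 10^(69.3/20) = 2917.43 m = 2.92 km

2.92 km


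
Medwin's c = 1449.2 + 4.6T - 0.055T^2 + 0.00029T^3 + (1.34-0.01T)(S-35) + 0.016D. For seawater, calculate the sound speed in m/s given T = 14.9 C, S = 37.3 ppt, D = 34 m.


1509.77 m/s


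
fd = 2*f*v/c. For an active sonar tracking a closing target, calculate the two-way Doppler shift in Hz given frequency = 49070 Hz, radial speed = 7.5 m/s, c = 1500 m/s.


fd = 2*f*v/c = 2 * 49070 * 7.5 / 1500 = 490.7

490.7 Hz


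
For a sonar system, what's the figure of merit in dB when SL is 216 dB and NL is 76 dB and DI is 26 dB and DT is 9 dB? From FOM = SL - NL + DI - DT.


FOM = SL - NL + DI - DT = 216 - 76 + 26 - 9 = 157

157 dB


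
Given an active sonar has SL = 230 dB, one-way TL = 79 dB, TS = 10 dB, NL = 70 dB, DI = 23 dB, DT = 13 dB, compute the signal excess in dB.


22 dB


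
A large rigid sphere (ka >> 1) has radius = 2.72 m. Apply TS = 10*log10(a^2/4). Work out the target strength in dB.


TS = 10*log10(2.72^2 / 4) = 10*log10(1.8496) = 2.67

2.67 dB


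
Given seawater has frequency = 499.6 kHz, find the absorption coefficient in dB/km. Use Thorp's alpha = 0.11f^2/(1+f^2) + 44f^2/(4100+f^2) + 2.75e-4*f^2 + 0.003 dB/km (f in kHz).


f^2 = 249600.16
alpha = 0.11*249600.16/(1+249600.16) + 44*249600.16/(4100+249600.16) + 2.75e-4*249600.16 + 0.003 = 112.042

112.042 dB/km


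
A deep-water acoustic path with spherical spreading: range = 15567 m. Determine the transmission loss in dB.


TL = 20*log10(15567) = 83.84

83.84 dB


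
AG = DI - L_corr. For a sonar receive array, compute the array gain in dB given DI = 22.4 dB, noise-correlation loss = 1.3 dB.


21.1 dB


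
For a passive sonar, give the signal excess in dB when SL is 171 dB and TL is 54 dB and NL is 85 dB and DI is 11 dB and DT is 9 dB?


34 dB


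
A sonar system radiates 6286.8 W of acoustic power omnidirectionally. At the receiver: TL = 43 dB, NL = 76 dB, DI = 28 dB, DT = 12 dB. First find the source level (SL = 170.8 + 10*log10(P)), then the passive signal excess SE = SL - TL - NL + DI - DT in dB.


Step 1: SL = 170.8 + 10*log10(6286.8) = 208.78 dB
Step 2: SE = SL - TL - NL + DI - DT = 208.78 - 43 - 76 + 28 - 12 = 105.78

105.78 dB


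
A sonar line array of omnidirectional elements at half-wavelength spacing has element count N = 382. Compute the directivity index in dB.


DI = 10*log10(382) = 25.82

25.82 dB


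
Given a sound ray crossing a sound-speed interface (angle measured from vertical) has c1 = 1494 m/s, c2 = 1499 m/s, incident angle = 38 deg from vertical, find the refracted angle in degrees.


sin(theta2) = (c2/c1)*sin(theta1) = (1499/1494)*sin(38 deg) = 0.61772
theta2 = arcsin(0.61772) = 38.15

38.15 deg


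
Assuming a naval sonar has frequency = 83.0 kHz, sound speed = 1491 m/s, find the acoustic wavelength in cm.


lambda = c/f = 1491 / 83000 = 0.018 m = 1.8 cm

1.8 cm


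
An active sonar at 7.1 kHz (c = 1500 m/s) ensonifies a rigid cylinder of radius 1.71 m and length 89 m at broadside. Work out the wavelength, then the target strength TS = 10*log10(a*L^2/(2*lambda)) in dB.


Step 1: lambda = c/f = 1500/7100 = 0.21127 m
Step 2: TS = 10*log10(a*L^2/(2*lambda)) = 10*log10(1.71*89^2/(2*0.21127)) = 45.06

45.06 dB


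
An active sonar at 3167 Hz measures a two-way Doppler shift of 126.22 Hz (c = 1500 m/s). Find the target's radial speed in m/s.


From fd = 2*f*v/c, v = c*fd/(2*f) = 1500 * 126.22 / (2*3167) = 29.89

29.89 m/s


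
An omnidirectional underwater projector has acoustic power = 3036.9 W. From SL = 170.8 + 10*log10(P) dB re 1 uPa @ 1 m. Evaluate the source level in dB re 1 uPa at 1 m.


205.62 dB


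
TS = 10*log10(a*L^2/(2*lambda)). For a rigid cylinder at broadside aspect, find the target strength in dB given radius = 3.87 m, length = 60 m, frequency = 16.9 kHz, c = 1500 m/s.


48.95 dB


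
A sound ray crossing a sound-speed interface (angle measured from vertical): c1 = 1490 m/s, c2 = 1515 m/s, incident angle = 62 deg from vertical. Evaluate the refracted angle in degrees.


sin(theta2) = (c2/c1)*sin(theta1) = (1515/1490)*sin(62 deg) = 0.89776
theta2 = arcsin(0.89776) = 63.87

63.87 deg


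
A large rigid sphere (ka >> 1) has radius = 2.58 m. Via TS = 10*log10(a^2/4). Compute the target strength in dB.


TS = 10*log10(2.58^2 / 4) = 10*log10(1.6641) = 2.21

2.21 dB


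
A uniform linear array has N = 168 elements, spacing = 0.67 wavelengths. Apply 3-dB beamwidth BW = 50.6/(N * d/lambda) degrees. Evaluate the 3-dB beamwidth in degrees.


0.45 deg


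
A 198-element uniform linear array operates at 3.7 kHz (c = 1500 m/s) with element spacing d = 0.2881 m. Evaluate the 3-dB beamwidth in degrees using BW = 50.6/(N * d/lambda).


0.36 deg


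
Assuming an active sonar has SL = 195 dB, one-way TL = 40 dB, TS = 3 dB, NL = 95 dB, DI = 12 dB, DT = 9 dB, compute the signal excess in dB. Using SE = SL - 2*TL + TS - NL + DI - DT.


26 dB


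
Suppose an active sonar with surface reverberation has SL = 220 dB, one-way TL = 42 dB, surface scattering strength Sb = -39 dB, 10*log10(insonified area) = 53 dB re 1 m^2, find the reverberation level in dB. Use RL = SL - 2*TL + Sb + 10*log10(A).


RL = SL - 2*TL + Sb + 10*log10(A) = 220 - 2*42 + (-39) + 53 = 150

150 dB


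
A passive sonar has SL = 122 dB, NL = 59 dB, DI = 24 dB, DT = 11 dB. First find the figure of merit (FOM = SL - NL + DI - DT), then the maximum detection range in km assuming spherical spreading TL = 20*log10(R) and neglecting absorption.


Step 1: FOM = SL - NL + DI - DT = 122 - 59 + 24 - 11 = 76 dB
Step 2: at max range FOM = TL = 20*log10(R), so R = 10^(76/20) = 6309.57 m = 6.31 km

6.31 km


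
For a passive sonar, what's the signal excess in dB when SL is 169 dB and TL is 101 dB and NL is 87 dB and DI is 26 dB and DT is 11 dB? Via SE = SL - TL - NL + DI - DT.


SE = SL - TL - NL + DI - DT = 169 - 101 - 87 + 26 - 11 = -4

-4 dB


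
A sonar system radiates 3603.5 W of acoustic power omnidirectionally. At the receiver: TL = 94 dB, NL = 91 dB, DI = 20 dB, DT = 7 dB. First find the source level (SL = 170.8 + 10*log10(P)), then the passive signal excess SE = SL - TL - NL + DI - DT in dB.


Step 1: SL = 170.8 + 10*log10(3603.5) = 206.37 dB
Step 2: SE = SL - TL - NL + DI - DT = 206.37 - 94 - 91 + 20 - 7 = 34.37

34.37 dB


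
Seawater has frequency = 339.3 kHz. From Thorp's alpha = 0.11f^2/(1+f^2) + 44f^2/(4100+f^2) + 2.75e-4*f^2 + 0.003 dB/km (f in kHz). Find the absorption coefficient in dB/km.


f^2 = 115124.49
alpha = 0.11*115124.49/(1+115124.49) + 44*115124.49/(4100+115124.49) + 2.75e-4*115124.49 + 0.003 = 74.259

74.259 dB/km


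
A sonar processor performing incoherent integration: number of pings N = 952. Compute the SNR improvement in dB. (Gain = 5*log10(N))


14.89 dB


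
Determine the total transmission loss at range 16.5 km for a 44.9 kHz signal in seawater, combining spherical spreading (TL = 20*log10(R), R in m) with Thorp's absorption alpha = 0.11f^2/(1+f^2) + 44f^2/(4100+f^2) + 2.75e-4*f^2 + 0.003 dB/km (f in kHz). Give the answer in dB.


334.67 dB


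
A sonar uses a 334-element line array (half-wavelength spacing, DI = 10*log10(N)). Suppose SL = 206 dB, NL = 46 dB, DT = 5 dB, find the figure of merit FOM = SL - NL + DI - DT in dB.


Step 1: DI = 10*log10(334) = 25.24 dB
Step 2: FOM = SL - NL + DI - DT = 206 - 46 + 25.24 - 5 = 180.24

180.24 dB


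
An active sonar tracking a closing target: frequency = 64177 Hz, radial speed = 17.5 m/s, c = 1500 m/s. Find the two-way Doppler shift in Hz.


fd = 2*f*v/c = 2 * 64177 * 17.5 / 1500 = 1497.46

1497.46 Hz


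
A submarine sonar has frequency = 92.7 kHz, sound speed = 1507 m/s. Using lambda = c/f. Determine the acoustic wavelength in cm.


lambda = c/f = 1507 / 92700 = 0.0163 m = 1.63 cm

1.63 cm


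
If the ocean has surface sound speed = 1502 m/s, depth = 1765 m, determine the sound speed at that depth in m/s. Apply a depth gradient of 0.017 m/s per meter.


c = 1502 + 0.017 * 1765 = 1532.005

1532.005 m/s


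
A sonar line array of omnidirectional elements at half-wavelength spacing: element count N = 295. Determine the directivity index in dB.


24.7 dB


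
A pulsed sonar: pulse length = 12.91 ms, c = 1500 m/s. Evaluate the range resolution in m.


dR = c*tau/2 = 1500 * 12.91e-3 / 2 = 9.6825

9.6825 m


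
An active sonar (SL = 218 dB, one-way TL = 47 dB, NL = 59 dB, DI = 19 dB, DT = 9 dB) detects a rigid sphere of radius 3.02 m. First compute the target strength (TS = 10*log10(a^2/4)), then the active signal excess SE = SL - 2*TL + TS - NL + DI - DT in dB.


Step 1: TS = 10*log10(3.02^2/4) = 3.58 dB
Step 2: SE = SL - 2*TL + TS - NL + DI - DT = 218 - 2*47 + (3.58) - 59 + 19 - 9 = 78.58

78.58 dB


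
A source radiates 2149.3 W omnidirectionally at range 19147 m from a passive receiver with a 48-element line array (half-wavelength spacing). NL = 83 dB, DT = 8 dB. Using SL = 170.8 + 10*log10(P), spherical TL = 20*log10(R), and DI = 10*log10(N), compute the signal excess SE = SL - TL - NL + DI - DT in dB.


Step 1: SL = 170.8 + 10*log10(2149.3) = 204.12 dB
Step 2: TL = 20*log10(19147) = 85.64 dB
Step 3: DI = 10*log10(48) = 16.81 dB
Step 4: SE = SL - TL - NL + DI - DT = 204.12 - 85.64 - 83 + 16.81 - 8 = 44.29

44.29 dB


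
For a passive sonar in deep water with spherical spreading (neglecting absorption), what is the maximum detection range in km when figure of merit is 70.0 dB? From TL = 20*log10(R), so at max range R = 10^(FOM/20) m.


At max range FOM = TL, so 20*log10(R) = 70.0
R = 10^(70.0/20) = 3162.28 m = 3.16 km

3.16 km


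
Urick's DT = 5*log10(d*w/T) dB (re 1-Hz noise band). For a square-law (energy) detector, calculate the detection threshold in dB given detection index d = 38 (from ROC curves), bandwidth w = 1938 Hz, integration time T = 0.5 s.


DT = 5*log10(d*w/T) = 5*log10(38 * 1938 / 0.5) = 5*log10(147288.0) = 25.84

25.84 dB


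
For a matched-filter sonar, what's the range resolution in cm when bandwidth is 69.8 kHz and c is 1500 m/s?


dR = c/(2*BW) = 1500 / (2 * 69.8e3) = 0.0107 m = 1.07 cm

1.07 cm


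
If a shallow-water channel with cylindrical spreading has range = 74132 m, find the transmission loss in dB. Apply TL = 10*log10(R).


48.7 dB


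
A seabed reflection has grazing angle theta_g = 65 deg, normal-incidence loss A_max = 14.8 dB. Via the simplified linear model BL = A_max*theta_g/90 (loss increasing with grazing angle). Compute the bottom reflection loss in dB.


BL = A_max * theta_g / 90 = 14.8 * 65 / 90 = 10.69

10.69 dB


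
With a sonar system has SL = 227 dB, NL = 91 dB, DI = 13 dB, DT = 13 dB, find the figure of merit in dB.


136 dB


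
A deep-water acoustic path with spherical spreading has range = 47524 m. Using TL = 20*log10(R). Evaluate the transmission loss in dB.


TL = 20*log10(47524) = 93.54

93.54 dB


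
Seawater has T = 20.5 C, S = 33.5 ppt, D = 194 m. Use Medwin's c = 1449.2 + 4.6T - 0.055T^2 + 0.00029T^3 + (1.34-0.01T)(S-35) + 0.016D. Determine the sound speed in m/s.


c = 1449.2 + 4.6*20.5 - 0.055*20.5^2 + 0.00029*20.5^3 + (1.34 - 0.01*20.5)*(33.5 - 35) + 0.016*194 = 1524.29

1524.29 m/s


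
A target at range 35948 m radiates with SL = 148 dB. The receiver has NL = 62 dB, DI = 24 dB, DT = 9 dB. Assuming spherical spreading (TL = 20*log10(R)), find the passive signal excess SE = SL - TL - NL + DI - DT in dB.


Step 1: TL = 20*log10(35948) = 91.11 dB
Step 2: SE = 148 - 91.11 - 62 + 24 - 9 = 9.89

9.89 dB


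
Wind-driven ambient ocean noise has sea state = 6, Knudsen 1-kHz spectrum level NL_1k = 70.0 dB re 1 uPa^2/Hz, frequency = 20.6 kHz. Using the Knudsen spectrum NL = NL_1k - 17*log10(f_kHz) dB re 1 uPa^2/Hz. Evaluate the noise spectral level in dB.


47.66 dB


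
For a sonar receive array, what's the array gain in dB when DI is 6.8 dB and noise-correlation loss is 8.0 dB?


AG = DI - L_corr = 6.8 - 8.0 = -1.2

-1.2 dB


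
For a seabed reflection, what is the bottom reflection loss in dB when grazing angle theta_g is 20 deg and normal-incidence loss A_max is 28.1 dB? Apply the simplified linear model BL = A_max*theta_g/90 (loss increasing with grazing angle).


6.24 dB


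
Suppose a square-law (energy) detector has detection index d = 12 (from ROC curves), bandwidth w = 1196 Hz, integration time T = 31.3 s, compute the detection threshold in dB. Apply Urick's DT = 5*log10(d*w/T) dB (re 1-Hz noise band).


DT = 5*log10(d*w/T) = 5*log10(12 * 1196 / 31.3) = 5*log10(458.53) = 13.31

13.31 dB


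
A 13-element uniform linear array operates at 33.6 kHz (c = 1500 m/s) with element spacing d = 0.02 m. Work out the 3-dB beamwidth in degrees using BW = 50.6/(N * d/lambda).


Step 1: lambda = 1500/33600 = 0.04464 m
Step 2: d/lambda = 0.02/0.04464 = 0.448
Step 3: BW = 50.6/(N * d/lambda) = 50.6/(13 * 0.448) = 8.69

8.69 deg


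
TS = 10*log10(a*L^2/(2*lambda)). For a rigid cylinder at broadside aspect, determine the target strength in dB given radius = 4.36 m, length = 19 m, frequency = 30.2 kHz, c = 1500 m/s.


lambda = 1500/30200 = 0.04967 m
TS = 10*log10(4.36*19^2/(2*0.04967)) = 42.0

42.0 dB


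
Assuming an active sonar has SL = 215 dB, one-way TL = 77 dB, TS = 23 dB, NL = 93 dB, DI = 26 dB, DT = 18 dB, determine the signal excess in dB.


-1 dB


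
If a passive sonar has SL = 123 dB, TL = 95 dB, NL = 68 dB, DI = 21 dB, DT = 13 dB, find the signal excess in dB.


SE = SL - TL - NL + DI - DT = 123 - 95 - 68 + 21 - 13 = -32

-32 dB


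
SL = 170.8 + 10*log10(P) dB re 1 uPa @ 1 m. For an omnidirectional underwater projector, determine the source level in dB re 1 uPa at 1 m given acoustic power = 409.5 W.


196.92 dB


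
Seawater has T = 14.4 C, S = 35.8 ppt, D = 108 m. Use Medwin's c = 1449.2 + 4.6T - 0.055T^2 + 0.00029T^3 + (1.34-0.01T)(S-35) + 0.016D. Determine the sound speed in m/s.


c = 1449.2 + 4.6*14.4 - 0.055*14.4^2 + 0.00029*14.4^3 + (1.34 - 0.01*14.4)*(35.8 - 35) + 0.016*108 = 1507.59

1507.59 m/s


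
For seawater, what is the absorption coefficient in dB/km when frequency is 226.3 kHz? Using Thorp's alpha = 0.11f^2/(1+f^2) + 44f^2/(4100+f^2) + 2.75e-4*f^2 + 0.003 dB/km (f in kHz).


f^2 = 51211.69
alpha = 0.11*51211.69/(1+51211.69) + 44*51211.69/(4100+51211.69) + 2.75e-4*51211.69 + 0.003 = 54.935

54.935 dB/km


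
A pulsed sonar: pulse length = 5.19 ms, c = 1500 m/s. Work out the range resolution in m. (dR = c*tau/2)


3.8925 m


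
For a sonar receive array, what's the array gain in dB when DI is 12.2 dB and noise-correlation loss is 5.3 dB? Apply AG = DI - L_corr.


AG = DI - L_corr = 12.2 - 5.3 = 6.9

6.9 dB


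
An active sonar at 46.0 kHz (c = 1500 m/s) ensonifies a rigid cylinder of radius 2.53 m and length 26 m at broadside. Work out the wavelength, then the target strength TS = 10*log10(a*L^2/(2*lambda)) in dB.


Step 1: lambda = c/f = 1500/46000 = 0.03261 m
Step 2: TS = 10*log10(a*L^2/(2*lambda)) = 10*log10(2.53*26^2/(2*0.03261)) = 44.19

44.19 dB


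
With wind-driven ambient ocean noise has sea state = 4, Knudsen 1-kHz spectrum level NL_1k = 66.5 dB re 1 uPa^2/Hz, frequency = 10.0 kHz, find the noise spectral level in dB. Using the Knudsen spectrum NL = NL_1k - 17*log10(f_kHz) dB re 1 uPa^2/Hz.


NL = NL_1k - 17*log10(f_kHz) = 66.5 - 17*log10(10.0) = 66.5 - (17.0) = 49.5

49.5 dB


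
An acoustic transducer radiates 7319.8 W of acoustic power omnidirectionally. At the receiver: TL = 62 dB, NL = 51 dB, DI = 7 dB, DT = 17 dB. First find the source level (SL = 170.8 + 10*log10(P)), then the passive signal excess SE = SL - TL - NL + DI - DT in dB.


Step 1: SL = 170.8 + 10*log10(7319.8) = 209.44 dB
Step 2: SE = SL - TL - NL + DI - DT = 209.44 - 62 - 51 + 7 - 17 = 86.44

86.44 dB


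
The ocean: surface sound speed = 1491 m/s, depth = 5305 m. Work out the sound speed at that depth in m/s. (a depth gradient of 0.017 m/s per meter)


c = 1491 + 0.017 * 5305 = 1581.185

1581.185 m/s


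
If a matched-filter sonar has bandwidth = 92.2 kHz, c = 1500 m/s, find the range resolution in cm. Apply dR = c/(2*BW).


dR = c/(2*BW) = 1500 / (2 * 92.2e3) = 0.0081 m = 0.81 cm

0.81 cm


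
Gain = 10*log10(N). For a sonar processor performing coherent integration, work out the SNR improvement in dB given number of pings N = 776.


Gain = 10*log10(776) = 28.9

28.9 dB


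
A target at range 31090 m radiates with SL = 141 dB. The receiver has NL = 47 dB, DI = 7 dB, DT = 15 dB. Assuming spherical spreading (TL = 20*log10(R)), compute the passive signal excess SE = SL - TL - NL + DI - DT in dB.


Step 1: TL = 20*log10(31090) = 89.85 dB
Step 2: SE = 141 - 89.85 - 47 + 7 - 15 = -3.85

-3.85 dB


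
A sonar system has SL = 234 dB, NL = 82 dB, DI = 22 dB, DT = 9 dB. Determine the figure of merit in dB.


FOM = SL - NL + DI - DT = 234 - 82 + 22 - 9 = 165

165 dB


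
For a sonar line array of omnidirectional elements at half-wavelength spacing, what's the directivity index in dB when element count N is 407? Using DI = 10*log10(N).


26.1 dB


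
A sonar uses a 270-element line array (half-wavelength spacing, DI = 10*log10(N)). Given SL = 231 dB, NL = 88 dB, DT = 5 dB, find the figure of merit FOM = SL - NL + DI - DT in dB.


162.31 dB


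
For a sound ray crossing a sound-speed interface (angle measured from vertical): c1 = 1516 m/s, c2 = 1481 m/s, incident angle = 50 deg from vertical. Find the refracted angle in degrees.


sin(theta2) = (c2/c1)*sin(theta1) = (1481/1516)*sin(50 deg) = 0.74836
theta2 = arcsin(0.74836) = 48.45

48.45 deg


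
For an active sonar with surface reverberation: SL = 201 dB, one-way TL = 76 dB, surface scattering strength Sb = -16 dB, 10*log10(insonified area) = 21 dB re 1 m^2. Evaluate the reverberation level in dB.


RL = SL - 2*TL + Sb + 10*log10(A) = 201 - 2*76 + (-16) + 21 = 54

54 dB


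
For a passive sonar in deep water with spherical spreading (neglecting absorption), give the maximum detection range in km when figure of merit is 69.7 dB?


At max range FOM = TL, so 20*log10(R) = 69.7
R = 10^(69.7/20) = 3054.92 m = 3.05 km

3.05 km


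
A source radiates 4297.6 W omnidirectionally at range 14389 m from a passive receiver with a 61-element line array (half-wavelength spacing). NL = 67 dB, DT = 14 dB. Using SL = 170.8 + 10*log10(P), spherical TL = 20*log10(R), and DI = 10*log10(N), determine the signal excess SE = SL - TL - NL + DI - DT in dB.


Step 1: SL = 170.8 + 10*log10(4297.6) = 207.13 dB
Step 2: TL = 20*log10(14389) = 83.16 dB
Step 3: DI = 10*log10(61) = 17.85 dB
Step 4: SE = SL - TL - NL + DI - DT = 207.13 - 83.16 - 67 + 17.85 - 14 = 60.82

60.82 dB


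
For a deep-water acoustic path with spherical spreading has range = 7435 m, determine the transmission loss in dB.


77.43 dB


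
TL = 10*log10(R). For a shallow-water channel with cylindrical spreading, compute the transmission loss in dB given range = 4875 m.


36.88 dB


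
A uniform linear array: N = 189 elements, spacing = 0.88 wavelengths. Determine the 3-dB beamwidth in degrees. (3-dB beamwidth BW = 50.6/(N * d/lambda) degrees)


BW = 50.6 / (189 * 0.88) = 50.6 / 166.32 = 0.3

0.3 deg


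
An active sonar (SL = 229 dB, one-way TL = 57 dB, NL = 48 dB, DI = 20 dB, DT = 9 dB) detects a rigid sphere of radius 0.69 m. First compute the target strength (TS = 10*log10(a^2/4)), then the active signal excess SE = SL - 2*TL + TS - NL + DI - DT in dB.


Step 1: TS = 10*log10(0.69^2/4) = -9.24 dB
Step 2: SE = SL - 2*TL + TS - NL + DI - DT = 229 - 2*57 + (-9.24) - 48 + 20 - 9 = 68.76

68.76 dB


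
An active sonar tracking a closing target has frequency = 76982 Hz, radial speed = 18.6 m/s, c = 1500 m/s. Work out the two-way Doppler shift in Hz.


fd = 2*f*v/c = 2 * 76982 * 18.6 / 1500 = 1909.15

1909.15 Hz


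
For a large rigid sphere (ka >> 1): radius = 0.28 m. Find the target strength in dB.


TS = 10*log10(0.28^2 / 4) = 10*log10(0.0196) = -17.08

-17.08 dB


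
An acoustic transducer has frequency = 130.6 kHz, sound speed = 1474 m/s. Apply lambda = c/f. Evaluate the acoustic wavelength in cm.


1.13 cm


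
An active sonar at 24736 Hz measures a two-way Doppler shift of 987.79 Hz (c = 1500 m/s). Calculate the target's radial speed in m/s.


From fd = 2*f*v/c, v = c*fd/(2*f) = 1500 * 987.79 / (2*24736) = 29.95

29.95 m/s


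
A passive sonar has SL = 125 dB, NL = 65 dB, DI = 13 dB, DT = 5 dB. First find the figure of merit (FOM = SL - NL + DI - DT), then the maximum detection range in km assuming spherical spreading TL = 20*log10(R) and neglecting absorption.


Step 1: FOM = SL - NL + DI - DT = 125 - 65 + 13 - 5 = 68 dB
Step 2: at max range FOM = TL = 20*log10(R), so R = 10^(68/20) = 2511.89 m = 2.51 km

2.51 km


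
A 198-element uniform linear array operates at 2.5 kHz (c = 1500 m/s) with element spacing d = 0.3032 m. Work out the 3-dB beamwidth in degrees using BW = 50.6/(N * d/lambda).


Step 1: lambda = 1500/2500 = 0.6 m
Step 2: d/lambda = 0.3032/0.6 = 0.5053
Step 3: BW = 50.6/(N * d/lambda) = 50.6/(198 * 0.5053) = 0.51

0.51 deg


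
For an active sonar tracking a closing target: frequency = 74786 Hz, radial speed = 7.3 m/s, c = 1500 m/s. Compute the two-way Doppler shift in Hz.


727.92 Hz


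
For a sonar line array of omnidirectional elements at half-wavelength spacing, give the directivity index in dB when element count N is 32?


DI = 10*log10(32) = 15.05

15.05 dB


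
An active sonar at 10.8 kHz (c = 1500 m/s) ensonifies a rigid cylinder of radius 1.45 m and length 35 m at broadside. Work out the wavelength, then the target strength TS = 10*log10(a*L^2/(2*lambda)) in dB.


Step 1: lambda = c/f = 1500/10800 = 0.13889 m
Step 2: TS = 10*log10(a*L^2/(2*lambda)) = 10*log10(1.45*35^2/(2*0.13889)) = 38.06

38.06 dB


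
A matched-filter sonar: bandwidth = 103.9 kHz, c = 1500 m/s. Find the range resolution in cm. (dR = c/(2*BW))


0.72 cm


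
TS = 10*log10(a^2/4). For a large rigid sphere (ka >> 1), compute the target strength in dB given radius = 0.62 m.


-10.17 dB


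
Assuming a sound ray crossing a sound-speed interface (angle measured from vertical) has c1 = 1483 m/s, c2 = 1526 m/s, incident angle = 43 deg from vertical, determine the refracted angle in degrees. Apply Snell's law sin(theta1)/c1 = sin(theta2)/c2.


sin(theta2) = (c2/c1)*sin(theta1) = (1526/1483)*sin(43 deg) = 0.70177
theta2 = arcsin(0.70177) = 44.57

44.57 deg


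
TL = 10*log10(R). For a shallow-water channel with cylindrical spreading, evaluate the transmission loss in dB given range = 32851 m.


TL = 10*log10(32851) = 45.17

45.17 dB


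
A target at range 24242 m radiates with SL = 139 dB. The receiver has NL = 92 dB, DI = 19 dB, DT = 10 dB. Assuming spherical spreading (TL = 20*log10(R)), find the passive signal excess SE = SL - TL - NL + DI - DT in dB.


-31.69 dB


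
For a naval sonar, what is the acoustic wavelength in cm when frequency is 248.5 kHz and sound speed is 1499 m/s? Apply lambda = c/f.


lambda = c/f = 1499 / 248500 = 0.006 m = 0.6 cm

0.6 cm


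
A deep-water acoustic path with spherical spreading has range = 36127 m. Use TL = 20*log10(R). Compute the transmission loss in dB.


TL = 20*log10(36127) = 91.16

91.16 dB


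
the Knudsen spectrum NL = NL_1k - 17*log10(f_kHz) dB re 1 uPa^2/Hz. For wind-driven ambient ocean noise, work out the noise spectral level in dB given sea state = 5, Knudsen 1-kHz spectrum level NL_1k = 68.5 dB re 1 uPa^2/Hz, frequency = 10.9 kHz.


50.86 dB


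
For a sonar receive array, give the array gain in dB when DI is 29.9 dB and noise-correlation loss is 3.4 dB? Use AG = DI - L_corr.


AG = DI - L_corr = 29.9 - 3.4 = 26.5

26.5 dB


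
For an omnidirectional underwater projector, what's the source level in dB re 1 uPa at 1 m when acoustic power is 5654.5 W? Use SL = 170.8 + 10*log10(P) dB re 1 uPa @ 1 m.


208.32 dB


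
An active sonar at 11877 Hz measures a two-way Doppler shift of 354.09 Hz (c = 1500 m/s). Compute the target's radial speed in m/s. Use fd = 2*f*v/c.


From fd = 2*f*v/c, v = c*fd/(2*f) = 1500 * 354.09 / (2*11877) = 22.36

22.36 m/s


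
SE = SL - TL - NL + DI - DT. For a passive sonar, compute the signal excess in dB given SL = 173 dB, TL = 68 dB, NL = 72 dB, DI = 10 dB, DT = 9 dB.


SE = SL - TL - NL + DI - DT = 173 - 68 - 72 + 10 - 9 = 34

34 dB


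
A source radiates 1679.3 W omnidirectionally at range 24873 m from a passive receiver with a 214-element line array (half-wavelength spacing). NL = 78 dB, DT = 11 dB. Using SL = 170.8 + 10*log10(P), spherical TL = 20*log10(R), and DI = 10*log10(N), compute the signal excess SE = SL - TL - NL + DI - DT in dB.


Step 1: SL = 170.8 + 10*log10(1679.3) = 203.05 dB
Step 2: TL = 20*log10(24873) = 87.91 dB
Step 3: DI = 10*log10(214) = 23.3 dB
Step 4: SE = SL - TL - NL + DI - DT = 203.05 - 87.91 - 78 + 23.3 - 11 = 49.44

49.44 dB


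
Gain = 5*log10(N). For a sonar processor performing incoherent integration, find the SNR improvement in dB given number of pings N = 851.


14.65 dB


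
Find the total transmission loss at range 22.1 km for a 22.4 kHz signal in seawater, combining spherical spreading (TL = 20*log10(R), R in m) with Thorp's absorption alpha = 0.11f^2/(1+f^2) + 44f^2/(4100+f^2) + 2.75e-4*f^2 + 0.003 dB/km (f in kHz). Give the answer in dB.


Step 1 (Thorp): alpha = 0.11*501.76/(1+501.76) + 44*501.76/(4100+501.76) + 2.75e-4*501.76 + 0.003 = 5.0484 dB/km
Step 2: TL_spread = 20*log10(22100) = 86.89 dB
Step 3: TL_abs = alpha*R = 5.0484 * 22.1 = 111.57 dB
Step 4: TL_total = 86.89 + 111.57 = 198.46

198.46 dB


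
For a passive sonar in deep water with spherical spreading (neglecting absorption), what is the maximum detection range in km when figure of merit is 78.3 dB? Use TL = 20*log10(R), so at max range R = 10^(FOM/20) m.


At max range FOM = TL, so 20*log10(R) = 78.3
R = 10^(78.3/20) = 8222.43 m = 8.22 km

8.22 km


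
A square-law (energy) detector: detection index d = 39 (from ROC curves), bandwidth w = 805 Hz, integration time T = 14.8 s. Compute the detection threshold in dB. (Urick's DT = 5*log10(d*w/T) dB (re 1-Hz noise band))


DT = 5*log10(d*w/T) = 5*log10(39 * 805 / 14.8) = 5*log10(2121.28) = 16.63

16.63 dB


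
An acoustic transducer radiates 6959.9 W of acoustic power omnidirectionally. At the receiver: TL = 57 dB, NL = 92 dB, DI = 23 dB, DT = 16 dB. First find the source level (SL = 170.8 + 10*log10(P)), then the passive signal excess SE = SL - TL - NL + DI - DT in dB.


Step 1: SL = 170.8 + 10*log10(6959.9) = 209.23 dB
Step 2: SE = SL - TL - NL + DI - DT = 209.23 - 57 - 92 + 23 - 16 = 67.23

67.23 dB


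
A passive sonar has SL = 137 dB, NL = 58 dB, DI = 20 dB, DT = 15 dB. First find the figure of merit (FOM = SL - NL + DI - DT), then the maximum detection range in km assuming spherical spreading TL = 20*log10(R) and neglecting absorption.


Step 1: FOM = SL - NL + DI - DT = 137 - 58 + 20 - 15 = 84 dB
Step 2: at max range FOM = TL = 20*log10(R), so R = 10^(84/20) = 15848.93 m = 15.85 km

15.85 km


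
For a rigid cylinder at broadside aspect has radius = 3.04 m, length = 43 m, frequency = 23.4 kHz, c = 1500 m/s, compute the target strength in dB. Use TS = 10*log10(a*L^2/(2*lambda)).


lambda = 1500/23400 = 0.0641 m
TS = 10*log10(3.04*43^2/(2*0.0641)) = 46.42

46.42 dB


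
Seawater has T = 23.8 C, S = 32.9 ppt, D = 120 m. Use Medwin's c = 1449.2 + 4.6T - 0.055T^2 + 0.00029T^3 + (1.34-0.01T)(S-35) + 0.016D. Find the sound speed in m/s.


c = 1449.2 + 4.6*23.8 - 0.055*23.8^2 + 0.00029*23.8^3 + (1.34 - 0.01*23.8)*(32.9 - 35) + 0.016*120 = 1531.04

1531.04 m/s


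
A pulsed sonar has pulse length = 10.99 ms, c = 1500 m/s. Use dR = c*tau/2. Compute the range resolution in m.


dR = c*tau/2 = 1500 * 10.99e-3 / 2 = 8.2425

8.2425 m


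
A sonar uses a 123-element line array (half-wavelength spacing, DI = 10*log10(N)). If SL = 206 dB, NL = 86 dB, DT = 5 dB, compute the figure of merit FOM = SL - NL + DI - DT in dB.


135.9 dB


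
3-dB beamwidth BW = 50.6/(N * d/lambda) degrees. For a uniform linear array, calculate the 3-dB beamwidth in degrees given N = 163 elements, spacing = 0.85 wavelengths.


BW = 50.6 / (163 * 0.85) = 50.6 / 138.55 = 0.37

0.37 deg


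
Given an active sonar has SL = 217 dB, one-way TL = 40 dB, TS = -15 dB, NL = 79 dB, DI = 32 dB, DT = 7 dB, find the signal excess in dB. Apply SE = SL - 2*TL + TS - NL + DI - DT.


68 dB


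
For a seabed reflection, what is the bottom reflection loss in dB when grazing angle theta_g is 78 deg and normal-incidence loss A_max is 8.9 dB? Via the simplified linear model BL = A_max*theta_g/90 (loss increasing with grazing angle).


7.71 dB


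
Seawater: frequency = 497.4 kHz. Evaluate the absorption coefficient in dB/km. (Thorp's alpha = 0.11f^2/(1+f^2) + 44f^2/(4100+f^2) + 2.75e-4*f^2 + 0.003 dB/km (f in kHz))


f^2 = 247406.76
alpha = 0.11*247406.76/(1+247406.76) + 44*247406.76/(4100+247406.76) + 2.75e-4*247406.76 + 0.003 = 111.433

111.433 dB/km


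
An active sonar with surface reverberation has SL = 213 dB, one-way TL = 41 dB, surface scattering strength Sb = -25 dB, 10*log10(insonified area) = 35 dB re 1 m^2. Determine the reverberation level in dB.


RL = SL - 2*TL + Sb + 10*log10(A) = 213 - 2*41 + (-25) + 35 = 141

141 dB


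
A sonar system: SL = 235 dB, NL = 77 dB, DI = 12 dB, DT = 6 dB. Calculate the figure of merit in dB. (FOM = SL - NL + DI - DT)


FOM = SL - NL + DI - DT = 235 - 77 + 12 - 6 = 164

164 dB


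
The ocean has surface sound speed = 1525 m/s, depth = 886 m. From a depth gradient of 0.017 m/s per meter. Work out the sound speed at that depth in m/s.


1540.062 m/s


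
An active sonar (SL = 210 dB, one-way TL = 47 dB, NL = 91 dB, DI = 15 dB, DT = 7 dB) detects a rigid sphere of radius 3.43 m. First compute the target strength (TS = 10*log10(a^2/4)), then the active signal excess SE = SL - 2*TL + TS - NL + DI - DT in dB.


Step 1: TS = 10*log10(3.43^2/4) = 4.69 dB
Step 2: SE = SL - 2*TL + TS - NL + DI - DT = 210 - 2*47 + (4.69) - 91 + 15 - 7 = 37.69

37.69 dB


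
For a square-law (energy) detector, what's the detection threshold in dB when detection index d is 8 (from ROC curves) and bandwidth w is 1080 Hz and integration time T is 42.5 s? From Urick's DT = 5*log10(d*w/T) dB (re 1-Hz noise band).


DT = 5*log10(d*w/T) = 5*log10(8 * 1080 / 42.5) = 5*log10(203.29) = 11.54

11.54 dB


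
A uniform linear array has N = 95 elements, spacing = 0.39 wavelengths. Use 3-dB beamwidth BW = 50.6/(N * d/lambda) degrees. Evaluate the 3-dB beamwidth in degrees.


1.37 deg


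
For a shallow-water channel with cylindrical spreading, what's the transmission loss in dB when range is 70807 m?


TL = 10*log10(70807) = 48.5

48.5 dB


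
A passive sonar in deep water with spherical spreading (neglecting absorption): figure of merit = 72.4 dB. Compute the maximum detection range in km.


4.17 km


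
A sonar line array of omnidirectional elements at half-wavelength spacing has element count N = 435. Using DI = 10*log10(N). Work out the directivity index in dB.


DI = 10*log10(435) = 26.38

26.38 dB


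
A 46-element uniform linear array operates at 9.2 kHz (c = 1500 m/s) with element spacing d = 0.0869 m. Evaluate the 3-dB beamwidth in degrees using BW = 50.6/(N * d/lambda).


Step 1: lambda = 1500/9200 = 0.16304 m
Step 2: d/lambda = 0.0869/0.16304 = 0.533
Step 3: BW = 50.6/(N * d/lambda) = 50.6/(46 * 0.533) = 2.06

2.06 deg


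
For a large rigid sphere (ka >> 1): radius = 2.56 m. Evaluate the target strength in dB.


TS = 10*log10(2.56^2 / 4) = 10*log10(1.6384) = 2.14

2.14 dB


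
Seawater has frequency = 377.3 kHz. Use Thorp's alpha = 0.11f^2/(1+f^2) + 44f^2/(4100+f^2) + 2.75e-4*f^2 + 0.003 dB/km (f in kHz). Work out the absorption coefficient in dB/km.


f^2 = 142355.29
alpha = 0.11*142355.29/(1+142355.29) + 44*142355.29/(4100+142355.29) + 2.75e-4*142355.29 + 0.003 = 82.029

82.029 dB/km


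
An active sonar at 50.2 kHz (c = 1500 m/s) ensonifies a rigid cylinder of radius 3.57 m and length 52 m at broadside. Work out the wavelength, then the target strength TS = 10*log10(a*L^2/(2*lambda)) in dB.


Step 1: lambda = c/f = 1500/50200 = 0.02988 m
Step 2: TS = 10*log10(a*L^2/(2*lambda)) = 10*log10(3.57*52^2/(2*0.02988)) = 52.08

52.08 dB


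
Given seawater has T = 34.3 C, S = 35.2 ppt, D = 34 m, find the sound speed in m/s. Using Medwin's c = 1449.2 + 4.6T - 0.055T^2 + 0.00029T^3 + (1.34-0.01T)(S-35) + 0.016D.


1554.72 m/s


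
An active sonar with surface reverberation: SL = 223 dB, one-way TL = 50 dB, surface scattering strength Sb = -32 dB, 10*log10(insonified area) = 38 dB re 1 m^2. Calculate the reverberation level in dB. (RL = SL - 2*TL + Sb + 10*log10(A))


RL = SL - 2*TL + Sb + 10*log10(A) = 223 - 2*50 + (-32) + 38 = 129

129 dB


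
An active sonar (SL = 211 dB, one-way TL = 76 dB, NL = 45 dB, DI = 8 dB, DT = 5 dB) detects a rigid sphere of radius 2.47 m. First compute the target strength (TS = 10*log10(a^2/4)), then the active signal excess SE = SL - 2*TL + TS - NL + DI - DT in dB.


Step 1: TS = 10*log10(2.47^2/4) = 1.83 dB
Step 2: SE = SL - 2*TL + TS - NL + DI - DT = 211 - 2*76 + (1.83) - 45 + 8 - 5 = 18.83

18.83 dB
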